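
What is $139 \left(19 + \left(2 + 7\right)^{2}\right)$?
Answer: $13900$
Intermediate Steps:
$139 \left(19 + \left(2 + 7\right)^{2}\right) = 139 \left(19 + 9^{2}\right) = 139 \left(19 + 81\right) = 139 \cdot 100 = 13900$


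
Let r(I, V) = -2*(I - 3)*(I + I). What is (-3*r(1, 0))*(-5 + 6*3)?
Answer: -312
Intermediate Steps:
r(I, V) = -4*I*(-3 + I) (r(I, V) = -2*(-3 + I)*2*I = -4*I*(-3 + I))
(-3*r(1, 0))*(-5 + 6*3) = (-12*(3 - 1*1))*(-5 + 6*3) = (-12*(3 - 1))*(-5 + 18) = -12*2*13 = -3*8*13 = -24*13 = -312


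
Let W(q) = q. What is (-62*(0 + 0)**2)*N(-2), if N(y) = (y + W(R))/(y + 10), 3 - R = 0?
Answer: 0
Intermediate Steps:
R = 3 (R = 3 - 1*0 = 3 + 0 = 3)
N(y) = (3 + y)/(10 + y) (N(y) = (y + 3)/(y + 10) = (3 + y)/(10 + y))
(-62*(0 + 0)**2)*N(-2) = (-62*(0 + 0)**2)*((3 - 2)/(10 - 2)) = (-62*0**2)*(1/8) = (-62*0)*((1/8)*1) = 0*(1/8) = 0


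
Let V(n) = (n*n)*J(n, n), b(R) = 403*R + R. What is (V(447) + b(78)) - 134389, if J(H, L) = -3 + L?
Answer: 88612319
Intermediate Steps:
b(R) = 404*R
V(n) = n²*(-3 + n) (V(n) = (n*n)*(-3 + n) = n²*(-3 + n))
(V(447) + b(78)) - 134389 = (447²*(-3 + 447) + 404*78) - 134389 = (199809*444 + 31512) - 134389 = (88715196 + 31512) - 134389 = 88746708 - 134389 = 88612319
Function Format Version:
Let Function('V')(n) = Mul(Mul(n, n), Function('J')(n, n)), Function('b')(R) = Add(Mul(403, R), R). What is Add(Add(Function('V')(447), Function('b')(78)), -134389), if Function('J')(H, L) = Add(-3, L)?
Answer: 88612319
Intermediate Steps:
Function('b')(R) = Mul(404, R)
Function('V')(n) = Mul(Pow(n, 2), Add(-3, n)) (Function('V')(n) = Mul(Mul(n, n), Add(-3, n)) = Mul(Pow(n, 2), Add(-3, n)))
Add(Add(Function('V')(447), Function('b')(78)), -134389) = Add(Add(Mul(Pow(447, 2), Add(-3, 447)), Mul(404, 78)), -134389) = Add(Add(Mul(199809, 444), 31512), -134389) = Add(Add(88715196, 31512), -134389) = Add(88746708, -134389) = 88612319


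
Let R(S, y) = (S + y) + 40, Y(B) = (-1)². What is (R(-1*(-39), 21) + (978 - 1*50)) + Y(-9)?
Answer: 1029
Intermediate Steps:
Y(B) = 1
R(S, y) = 40 + S + y
(R(-1*(-39), 21) + (978 - 1*50)) + Y(-9) = ((40 - 1*(-39) + 21) + (978 - 1*50)) + 1 = ((40 + 39 + 21) + (978 - 50)) + 1 = (100 + 928) + 1 = 1028 + 1 = 1029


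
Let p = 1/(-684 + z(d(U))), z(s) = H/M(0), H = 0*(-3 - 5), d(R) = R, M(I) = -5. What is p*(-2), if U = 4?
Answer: 1/342 ≈ 0.0029240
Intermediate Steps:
H = 0 (H = 0*(-8) = 0)
z(s) = 0 (z(s) = 0/(-5) = 0*(-⅕) = 0)
p = -1/684 (p = 1/(-684 + 0) = 1/(-684) = -1/684 ≈ -0.0014620)
p*(-2) = -1/684*(-2) = 1/342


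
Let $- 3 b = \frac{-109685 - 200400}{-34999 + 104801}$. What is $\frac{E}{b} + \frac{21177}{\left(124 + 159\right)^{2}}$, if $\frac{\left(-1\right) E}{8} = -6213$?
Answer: $\frac{833598172698381}{24834397565} \approx 33566.0$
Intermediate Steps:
$E = 49704$ ($E = \left(-8\right) \left(-6213\right) = 49704$)
$b = \frac{310085}{209406}$ ($b = - \frac{\left(-109685 - 200400\right) \frac{1}{-34999 + 104801}}{3} = - \frac{\left(-310085\right) \frac{1}{69802}}{3} = \left(- \frac{1}{3}\right) \left(- \frac{310085}{69802}\right) = \frac{310085}{209406} \approx 1.4808$)
$\frac{E}{b} + \frac{21177}{\left(124 + 159\right)^{2}} = \frac{49704}{\frac{310085}{209406}} + \frac{21177}{\left(124 + 159\right)^{2}} = 49704 \cdot \frac{209406}{310085} + \frac{21177}{283^{2}} = \frac{10408315824}{310085} + \frac{21177}{80089} = \frac{833598172698381}{24834397565}$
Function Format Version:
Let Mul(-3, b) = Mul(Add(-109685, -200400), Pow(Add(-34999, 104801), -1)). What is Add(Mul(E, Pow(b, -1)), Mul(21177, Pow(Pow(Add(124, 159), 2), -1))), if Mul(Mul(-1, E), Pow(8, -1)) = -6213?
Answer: Rational(833598172698381, 24834397565) ≈ 33566.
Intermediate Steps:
E = 49704 (E = Mul(-8, -6213) = 49704)
b = Rational(310085, 209406) (b = Mul(Rational(-1, 3), Mul(Add(-109685, -200400), Pow(Add(-34999, 104801), -1))) = Mul(Rational(-1, 3), Mul(-310085, Pow(69802, -1))) = Mul(Rational(-1, 3), Mul(-310085, Rational(1, 69802))) = Mul(Rational(-1, 3), Rational(-310085, 69802)) = Rational(310085, 209406) ≈ 1.4808)
Add(Mul(E, Pow(b, -1)), Mul(21177, Pow(Pow(Add(124, 159), 2), -1))) = Add(Mul(49704, Pow(Rational(310085, 209406), -1)), Mul(21177, Pow(Pow(Add(124, 159), 2), -1))) = Add(Mul(49704, Rational(209406, 310085)), Mul(21177, Pow(Pow(283, 2), -1))) = Add(Rational(10408315824, 310085), Mul(21177, Pow(80089, -1))) = Add(Rational(10408315824, 310085), Mul(21177, Rational(1, 80089))) = Add(Rational(10408315824, 310085), Rational(21177, 80089)) = Rational(833598172698381, 24834397565)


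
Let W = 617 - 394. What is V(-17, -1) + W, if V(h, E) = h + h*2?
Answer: 172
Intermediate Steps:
V(h, E) = 3*h (V(h, E) = h + 2*h = 3*h)
W = 223
V(-17, -1) + W = 3*(-17) + 223 = -51 + 223 = 172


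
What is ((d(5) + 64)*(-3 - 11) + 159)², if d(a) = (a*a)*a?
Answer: 6185169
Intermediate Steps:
d(a) = a³ (d(a) = a²*a = a³)
((d(5) + 64)*(-3 - 11) + 159)² = ((5³ + 64)*(-3 - 11) + 159)² = ((125 + 64)*(-14) + 159)² = (189*(-14) + 159)² = (-2646 + 159)² = (-2487)² = 6185169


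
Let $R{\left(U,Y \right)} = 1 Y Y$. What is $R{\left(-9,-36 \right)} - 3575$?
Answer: $-2279$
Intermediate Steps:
$R{\left(U,Y \right)} = Y^{2}$ ($R{\left(U,Y \right)} = Y Y = Y^{2}$)
$R{\left(-9,-36 \right)} - 3575 = \left(-36\right)^{2} - 3575 = 1296 - 3575 = -2279$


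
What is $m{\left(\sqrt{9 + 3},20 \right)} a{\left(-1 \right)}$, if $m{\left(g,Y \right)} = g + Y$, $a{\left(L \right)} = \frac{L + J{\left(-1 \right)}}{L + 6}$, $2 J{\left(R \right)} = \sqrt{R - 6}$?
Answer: $- \frac{\left(2 - i \sqrt{7}\right) \left(10 + \sqrt{3}\right)}{5} \approx -4.6928 + 6.208 i$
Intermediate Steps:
$J{\left(R \right)} = \frac{\sqrt{-6 + R}}{2}$ ($J{\left(R \right)} = \frac{\sqrt{R - 6}}{2} = \frac{\sqrt{-6 + R}}{2}$)
$a{\left(L \right)} = \frac{L + \frac{i \sqrt{7}}{2}}{6 + L}$ ($a{\left(L \right)} = \frac{L + \frac{\sqrt{-6 - 1}}{2}}{L + 6} = \frac{L + \frac{\sqrt{-7}}{2}}{6 + L} = \frac{L + \frac{i \sqrt{7}}{2}}{6 + L}$)
$m{\left(g,Y \right)} = Y + g$
$m{\left(\sqrt{9 + 3},20 \right)} a{\left(-1 \right)} = \left(20 + \sqrt{9 + 3}\right) \frac{-1 + \frac{i \sqrt{7}}{2}}{6 - 1} = \left(20 + \sqrt{12}\right) \frac{-1 + \frac{i \sqrt{7}}{2}}{5} = \left(20 + 2 \sqrt{3}\right) \frac{-1 + \frac{i \sqrt{7}}{2}}{5} = \left(20 + 2 \sqrt{3}\right) \left(- \frac{1}{5} + \frac{i \sqrt{7}}{10}\right)$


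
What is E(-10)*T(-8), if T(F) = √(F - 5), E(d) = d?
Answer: -10*I*√13 ≈ -36.056*I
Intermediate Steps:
T(F) = √(-5 + F)
E(-10)*T(-8) = -10*√(-5 - 8) = -10*I*√13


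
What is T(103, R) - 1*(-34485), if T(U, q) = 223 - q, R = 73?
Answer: 34635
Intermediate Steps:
T(103, R) - 1*(-34485) = (223 - 1*73) - 1*(-34485) = (223 - 73) + 34485 = 150 + 34485 = 34635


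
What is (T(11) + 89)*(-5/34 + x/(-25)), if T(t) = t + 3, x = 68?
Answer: -251011/850 ≈ -295.31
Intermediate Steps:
T(t) = 3 + t
(T(11) + 89)*(-5/34 + x/(-25)) = ((3 + 11) + 89)*(-5/34 + 68/(-25)) = (14 + 89)*(-5*1/34 + 68*(-1/25)) = 103*(-5/34 - 68/25) = 103*(-2437/850) = -251011/850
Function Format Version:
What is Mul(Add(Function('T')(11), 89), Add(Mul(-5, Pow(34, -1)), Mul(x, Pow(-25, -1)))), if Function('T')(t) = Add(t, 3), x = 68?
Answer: Rational(-251011, 850) ≈ -295.31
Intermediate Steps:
Function('T')(t) = Add(3, t)
Mul(Add(Function('T')(11), 89), Add(Mul(-5, Pow(34, -1)), Mul(x, Pow(-25, -1)))) = Mul(Add(Add(3, 11), 89), Add(Mul(-5, Pow(34, -1)), Mul(68, Pow(-25, -1)))) = Mul(Add(14, 89), Add(Mul(-5, Rational(1, 34)), Mul(68, Rational(-1, 25)))) = Mul(103, Add(Rational(-5, 34), Rational(-68, 25))) = Mul(103, Rational(-2437, 850)) = Rational(-251011, 850)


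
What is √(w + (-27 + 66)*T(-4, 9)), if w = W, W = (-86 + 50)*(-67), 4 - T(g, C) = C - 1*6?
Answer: √2451 ≈ 49.508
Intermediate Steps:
T(g, C) = 10 - C (T(g, C) = 4 - (C - 1*6) = 4 - (C - 6) = 4 - (-6 + C) = 4 + (6 - C) = 10 - C)
W = 2412 (W = -36*(-67) = 2412)
w = 2412
√(w + (-27 + 66)*T(-4, 9)) = √(2412 + (-27 + 66)*(10 - 1*9)) = √(2412 + 39*(10 - 9)) = √(2412 + 39*1) = √(2412 + 39) = √2451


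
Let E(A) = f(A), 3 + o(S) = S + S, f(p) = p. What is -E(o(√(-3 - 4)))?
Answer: 3 - 2*I*√7 ≈ 3.0 - 5.2915*I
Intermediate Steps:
o(S) = -3 + 2*S (o(S) = -3 + (S + S) = -3 + 2*S)
E(A) = A
-E(o(√(-3 - 4))) = -(-3 + 2*√(-3 - 4)) = -(-3 + 2*√(-7)) = -(-3 + 2*(I*√7)) = -(-3 + 2*I*√7) = 3 - 2*I*√7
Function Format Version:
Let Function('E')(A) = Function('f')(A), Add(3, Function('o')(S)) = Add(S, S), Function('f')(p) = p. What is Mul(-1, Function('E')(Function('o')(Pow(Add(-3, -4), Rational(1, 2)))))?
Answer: Add(3, Mul(-2, I, Pow(7, Rational(1, 2)))) ≈ Add(3.0000, Mul(-5.2915, I))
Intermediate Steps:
Function('o')(S) = Add(-3, Mul(2, S)) (Function('o')(S) = Add(-3, Add(S, S)) = Add(-3, Mul(2, S)))
Function('E')(A) = A
Mul(-1, Function('E')(Function('o')(Pow(Add(-3, -4), Rational(1, 2))))) = Mul(-1, Add(-3, Mul(2, Pow(Add(-3, -4), Rational(1, 2))))) = Mul(-1, Add(-3, Mul(2, Pow(-7, Rational(1, 2))))) = Mul(-1, Add(-3, Mul(2, Mul(I, Pow(7, Rational(1, 2)))))) = Mul(-1, Add(-3, Mul(2, I, Pow(7, Rational(1, 2))))) = Add(3, Mul(-2, I, Pow(7, Rational(1, 2))))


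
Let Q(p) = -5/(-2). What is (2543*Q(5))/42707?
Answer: 12715/85414 ≈ 0.14886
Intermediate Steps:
Q(p) = 5/2 (Q(p) = -5*(-1/2) = 5/2)
(2543*Q(5))/42707 = (2543*(5/2))/42707 = (12715/2)*(1/42707) = 12715/85414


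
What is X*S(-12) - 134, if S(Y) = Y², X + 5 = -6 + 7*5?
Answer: 3322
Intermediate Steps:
X = 24 (X = -5 + (-6 + 7*5) = -5 + (-6 + 35) = -5 + 29 = 24)
X*S(-12) - 134 = 24*(-12)² - 134 = 24*144 - 134 = 3456 - 134 = 3322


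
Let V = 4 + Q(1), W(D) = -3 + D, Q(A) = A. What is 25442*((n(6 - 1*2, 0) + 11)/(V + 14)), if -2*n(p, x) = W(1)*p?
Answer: 381630/19 ≈ 20086.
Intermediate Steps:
V = 5 (V = 4 + 1 = 5)
n(p, x) = p (n(p, x) = -(-3 + 1)*p/2 = -(-1)*p = p)
25442*((n(6 - 1*2, 0) + 11)/(V + 14)) = 25442*(((6 - 1*2) + 11)/(5 + 14)) = 25442*(((6 - 2) + 11)/19) = 25442*((4 + 11)*(1/19)) = 25442*(15*(1/19)) = 25442*(15/19) = 381630/19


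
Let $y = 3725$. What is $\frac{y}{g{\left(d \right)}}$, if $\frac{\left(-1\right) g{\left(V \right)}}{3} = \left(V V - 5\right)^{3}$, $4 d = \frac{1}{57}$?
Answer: $\frac{174427157848780800}{17559578317048559} \approx 9.9334$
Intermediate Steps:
$d = \frac{1}{228}$ ($d = \frac{1}{4 \cdot 57} = \frac{1}{4} \cdot \frac{1}{57} = \frac{1}{228} \approx 0.004386$)
$g{\left(V \right)} = - 3 \left(-5 + V^{2}\right)^{3}$ ($g{\left(V \right)} = - 3 \left(V V - 5\right)^{3} = - 3 \left(V^{2} - 5\right)^{3} = - 3 \left(-5 + V^{2}\right)^{3}$)
$\frac{y}{g{\left(d \right)}} = \frac{3725}{\left(-3\right) \left(-5 + \left(\frac{1}{228}\right)^{2}\right)^{3}} = \frac{3725}{\left(-3\right) \left(-5 + \frac{1}{51984}\right)^{3}} = \frac{3725}{\left(-3\right) \left(- \frac{259919}{51984}\right)^{3}} = \frac{3725}{\left(-3\right) \left(- \frac{17559578317048559}{140478247931904}\right)} = \frac{3725}{\frac{17559578317048559}{46826082643968}} = 3725 \cdot \frac{46826082643968}{17559578317048559} = \frac{174427157848780800}{17559578317048559}$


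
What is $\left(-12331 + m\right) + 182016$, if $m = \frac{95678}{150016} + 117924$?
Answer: $\frac{21573023711}{75008} \approx 2.8761 \cdot 10^{5}$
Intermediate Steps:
$m = \frac{8845291231}{75008}$ ($m = 95678 \cdot \frac{1}{150016} + 117924 = \frac{47839}{75008} + 117924 = \frac{8845291231}{75008} \approx 1.1792 \cdot 10^{5}$)
$\left(-12331 + m\right) + 182016 = \left(-12331 + \frac{8845291231}{75008}\right) + 182016 = \frac{7920367583}{75008} + 182016 = \frac{21573023711}{75008}$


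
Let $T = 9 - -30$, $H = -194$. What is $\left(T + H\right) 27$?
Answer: $-4185$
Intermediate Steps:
$T = 39$ ($T = 9 + 30 = 39$)
$\left(T + H\right) 27 = \left(39 - 194\right) 27 = \left(-155\right) 27 = -4185$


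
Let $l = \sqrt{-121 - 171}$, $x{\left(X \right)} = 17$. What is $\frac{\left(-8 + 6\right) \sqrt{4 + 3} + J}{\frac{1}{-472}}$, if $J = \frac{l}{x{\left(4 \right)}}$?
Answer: $944 \sqrt{7} - \frac{944 i \sqrt{73}}{17} \approx 2497.6 - 474.44 i$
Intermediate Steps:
$l = 2 i \sqrt{73}$ ($l = \sqrt{-292} = 2 i \sqrt{73} \approx 17.088 i$)
$J = \frac{2 i \sqrt{73}}{17} \approx 1.0052 i$
$\frac{\left(-8 + 6\right) \sqrt{4 + 3} + J}{\frac{1}{-472}} = \frac{\left(-8 + 6\right) \sqrt{4 + 3} + \frac{2 i \sqrt{73}}{17}}{\frac{1}{-472}} = \frac{- 2 \sqrt{7} + \frac{2 i \sqrt{73}}{17}}{- \frac{1}{472}} = \left(- 2 \sqrt{7} + \frac{2 i \sqrt{73}}{17}\right) \left(-472\right) = 944 \sqrt{7} - \frac{944 i \sqrt{73}}{17}$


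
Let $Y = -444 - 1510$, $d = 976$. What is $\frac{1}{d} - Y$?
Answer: $\frac{1907105}{976} \approx 1954.0$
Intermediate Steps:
$Y = -1954$ ($Y = -444 - 1510 = -1954$)
$\frac{1}{d} - Y = \frac{1}{976} - -1954 = \frac{1}{976} + 1954 = \frac{1907105}{976}$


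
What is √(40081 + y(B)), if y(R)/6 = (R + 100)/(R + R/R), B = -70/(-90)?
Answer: √646738/4 ≈ 201.05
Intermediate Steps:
B = 7/9 (B = -70*(-1/90) = 7/9 ≈ 0.77778)
y(R) = 6*(100 + R)/(1 + R) (y(R) = 6*((R + 100)/(R + R/R)) = 6*((100 + R)/(R + 1)) = 6*((100 + R)/(1 + R)) = 6*(100 + R)/(1 + R))
√(40081 + y(B)) = √(40081 + 6*(100 + 7/9)/(1 + 7/9)) = √(40081 + 6*(907/9)/(16/9)) = √(40081 + 6*(9/16)*(907/9)) = √(40081 + 2721/8) = √(323369/8) = √646738/4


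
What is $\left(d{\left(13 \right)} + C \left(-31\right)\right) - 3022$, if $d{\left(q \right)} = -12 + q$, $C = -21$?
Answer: $-2370$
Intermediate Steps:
$\left(d{\left(13 \right)} + C \left(-31\right)\right) - 3022 = \left(\left(-12 + 13\right) - -651\right) - 3022 = \left(1 + 651\right) - 3022 = 652 - 3022 = -2370$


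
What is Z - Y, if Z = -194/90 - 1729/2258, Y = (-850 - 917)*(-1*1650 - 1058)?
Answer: -486207804791/101610 ≈ -4.7850e+6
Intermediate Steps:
Y = 4785036 (Y = -1767*(-1650 - 1058) = -1767*(-2708) = 4785036)
Z = -296831/101610 (Z = -194*1/90 - 1729*1/2258 = -97/45 - 1729/2258 = -296831/101610 ≈ -2.9213)
Z - Y = -296831/101610 - 1*4785036 = -296831/101610 - 4785036 = -486207804791/101610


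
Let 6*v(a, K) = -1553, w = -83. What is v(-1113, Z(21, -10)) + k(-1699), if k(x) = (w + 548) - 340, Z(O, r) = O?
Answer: -803/6 ≈ -133.83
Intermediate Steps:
v(a, K) = -1553/6 (v(a, K) = (⅙)*(-1553) = -1553/6)
k(x) = 125 (k(x) = (-83 + 548) - 340 = 465 - 340 = 125)
v(-1113, Z(21, -10)) + k(-1699) = -1553/6 + 125 = -803/6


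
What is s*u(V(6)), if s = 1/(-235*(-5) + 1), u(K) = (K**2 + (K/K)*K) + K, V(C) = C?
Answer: 2/49 ≈ 0.040816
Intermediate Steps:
u(K) = K**2 + 2*K (u(K) = (K**2 + 1*K) + K = (K**2 + K) + K = (K + K**2) + K = K**2 + 2*K)
s = 1/1176 (s = 1/(1175 + 1) = 1/1176 ≈ 0.00085034)
s*u(V(6)) = (6*(2 + 6))/1176 = (6*8)/1176 = (1/1176)*48 = 2/49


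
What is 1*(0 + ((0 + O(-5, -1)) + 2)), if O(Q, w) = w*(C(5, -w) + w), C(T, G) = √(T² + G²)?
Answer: 3 - √26 ≈ -2.0990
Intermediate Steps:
C(T, G) = √(G² + T²)
O(Q, w) = w*(w + √(25 + w²)) (O(Q, w) = w*(√((-w)² + 5²) + w) = w*(√(w² + 25) + w) = w*(√(25 + w²) + w) = w*(w + √(25 + w²)))
1*(0 + ((0 + O(-5, -1)) + 2)) = 1*(0 + ((0 - (-1 + √(25 + (-1)²))) + 2)) = 1*(0 + ((0 - (-1 + √(25 + 1))) + 2)) = 1*(0 + ((0 - (-1 + √26)) + 2)) = 1*(0 + ((0 + (1 - √26)) + 2)) = 1*(0 + ((1 - √26) + 2)) = 1*(0 + (3 - √26)) = 1*(3 - √26) = 3 - √26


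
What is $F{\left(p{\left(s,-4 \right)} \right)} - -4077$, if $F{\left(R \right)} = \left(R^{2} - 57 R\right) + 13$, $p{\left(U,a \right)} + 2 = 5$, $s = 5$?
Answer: $3928$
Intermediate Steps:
$p{\left(U,a \right)} = 3$ ($p{\left(U,a \right)} = -2 + 5 = 3$)
$F{\left(R \right)} = 13 + R^{2} - 57 R$
$F{\left(p{\left(s,-4 \right)} \right)} - -4077 = \left(13 + 3^{2} - 171\right) - -4077 = \left(13 + 9 - 171\right) + 4077 = -149 + 4077 = 3928$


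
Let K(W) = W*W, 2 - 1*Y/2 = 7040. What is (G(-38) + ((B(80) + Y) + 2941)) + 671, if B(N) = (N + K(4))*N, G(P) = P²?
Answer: -1340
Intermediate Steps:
Y = -14076 (Y = 4 - 2*7040 = 4 - 14080 = -14076)
K(W) = W²
B(N) = N*(16 + N) (B(N) = (N + 4²)*N = (N + 16)*N = (16 + N)*N = N*(16 + N))
(G(-38) + ((B(80) + Y) + 2941)) + 671 = ((-38)² + ((80*(16 + 80) - 14076) + 2941)) + 671 = (1444 + ((80*96 - 14076) + 2941)) + 671 = (1444 + ((7680 - 14076) + 2941)) + 671 = (1444 + (-6396 + 2941)) + 671 = (1444 - 3455) + 671 = -2011 + 671 = -1340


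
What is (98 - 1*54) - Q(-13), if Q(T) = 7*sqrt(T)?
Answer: 44 - 7*I*sqrt(13) ≈ 44.0 - 25.239*I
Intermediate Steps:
(98 - 1*54) - Q(-13) = (98 - 1*54) - 7*sqrt(-13) = (98 - 54) - 7*I*sqrt(13) = 44 - 7*I*sqrt(13)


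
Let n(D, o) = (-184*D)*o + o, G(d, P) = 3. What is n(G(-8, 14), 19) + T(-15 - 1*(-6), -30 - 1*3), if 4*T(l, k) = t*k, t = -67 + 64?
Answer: -41777/4 ≈ -10444.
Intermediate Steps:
t = -3
T(l, k) = -3*k/4 (T(l, k) = (-3*k)/4 = -3*k/4)
n(D, o) = o - 184*D*o (n(D, o) = -184*D*o + o = o - 184*D*o)
n(G(-8, 14), 19) + T(-15 - 1*(-6), -30 - 1*3) = 19*(1 - 184*3) - 3*(-30 - 1*3)/4 = 19*(1 - 552) - 3*(-30 - 3)/4 = 19*(-551) - ¾*(-33) = -10469 + 99/4 = -41777/4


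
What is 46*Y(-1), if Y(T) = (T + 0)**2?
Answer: 46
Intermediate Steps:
Y(T) = T**2
46*Y(-1) = 46*(-1)**2 = 46*1 = 46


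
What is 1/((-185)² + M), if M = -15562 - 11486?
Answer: 1/7177 ≈ 0.00013933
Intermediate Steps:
M = -27048
1/((-185)² + M) = 1/((-185)² - 27048) = 1/(34225 - 27048) = 1/7177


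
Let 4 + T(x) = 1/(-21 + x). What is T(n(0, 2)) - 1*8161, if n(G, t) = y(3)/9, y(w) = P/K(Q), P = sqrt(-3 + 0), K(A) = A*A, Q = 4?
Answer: -24888640997/3048193 - 48*I*sqrt(3)/3048193 ≈ -8165.0 - 2.7275e-5*I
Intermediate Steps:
K(A) = A**2
P = I*sqrt(3) (P = sqrt(-3) = I*sqrt(3) ≈ 1.732*I)
y(w) = I*sqrt(3)/16 (y(w) = (I*sqrt(3))/(4**2) = (I*sqrt(3))/16 = (I*sqrt(3))*(1/16) = I*sqrt(3)/16)
n(G, t) = I*sqrt(3)/144 (n(G, t) = (I*sqrt(3)/16)/9 = (I*sqrt(3)/16)*(1/9) = I*sqrt(3)/144)
T(x) = -4 + 1/(-21 + x)
T(n(0, 2)) - 1*8161 = (85 - I*sqrt(3)/36)/(-21 + I*sqrt(3)/144) - 1*8161 = (85 - I*sqrt(3)/36)/(-21 + I*sqrt(3)/144) - 8161 = -8161 + (85 - I*sqrt(3)/36)/(-21 + I*sqrt(3)/144)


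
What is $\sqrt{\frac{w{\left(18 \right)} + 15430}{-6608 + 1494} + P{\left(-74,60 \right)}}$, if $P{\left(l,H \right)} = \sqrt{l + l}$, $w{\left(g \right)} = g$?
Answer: $\frac{\sqrt{-19750268 + 13076498 i \sqrt{37}}}{2557} \approx 2.1811 + 2.7889 i$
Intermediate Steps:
$P{\left(l,H \right)} = \sqrt{2} \sqrt{l}$ ($P{\left(l,H \right)} = \sqrt{2 l} = \sqrt{2} \sqrt{l}$)
$\sqrt{\frac{w{\left(18 \right)} + 15430}{-6608 + 1494} + P{\left(-74,60 \right)}} = \sqrt{\frac{18 + 15430}{-6608 + 1494} + \sqrt{2} \sqrt{-74}} = \sqrt{\frac{15448}{-5114} + \sqrt{2} i \sqrt{74}} = \sqrt{15448 \left(- \frac{1}{5114}\right) + 2 i \sqrt{37}} = \sqrt{- \frac{7724}{2557} + 2 i \sqrt{37}}$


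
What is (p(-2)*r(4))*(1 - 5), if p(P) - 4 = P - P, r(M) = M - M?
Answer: 0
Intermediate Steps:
r(M) = 0
p(P) = 4 (p(P) = 4 + (P - P) = 4 + 0 = 4)
(p(-2)*r(4))*(1 - 5) = (4*0)*(1 - 5) = 0*(-4) = 0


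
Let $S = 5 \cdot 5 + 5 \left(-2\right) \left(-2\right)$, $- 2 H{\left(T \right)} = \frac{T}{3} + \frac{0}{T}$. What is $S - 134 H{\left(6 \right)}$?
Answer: $179$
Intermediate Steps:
$H{\left(T \right)} = - \frac{T}{6}$ ($H{\left(T \right)} = - \frac{\frac{T}{3} + \frac{0}{T}}{2} = - \frac{T \frac{1}{3} + 0}{2} = - \frac{\frac{T}{3} + 0}{2} = - \frac{\frac{1}{3} T}{2} = - \frac{T}{6}$)
$S = 45$ ($S = 25 - -20 = 25 + 20 = 45$)
$S - 134 H{\left(6 \right)} = 45 - 134 \left(\left(- \frac{1}{6}\right) 6\right) = 45 - -134 = 45 + 134 = 179$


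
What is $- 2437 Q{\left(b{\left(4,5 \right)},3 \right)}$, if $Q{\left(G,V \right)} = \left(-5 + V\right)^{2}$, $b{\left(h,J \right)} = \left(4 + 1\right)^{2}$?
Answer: $-9748$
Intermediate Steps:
$b{\left(h,J \right)} = 25$ ($b{\left(h,J \right)} = 5^{2} = 25$)
$- 2437 Q{\left(b{\left(4,5 \right)},3 \right)} = - 2437 \left(-5 + 3\right)^{2} = - 2437 \left(-2\right)^{2} = \left(-2437\right) 4 = -9748$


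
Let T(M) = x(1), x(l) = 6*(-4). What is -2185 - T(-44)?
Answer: -2161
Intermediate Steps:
x(l) = -24
T(M) = -24
-2185 - T(-44) = -2185 - 1*(-24) = -2185 + 24 = -2161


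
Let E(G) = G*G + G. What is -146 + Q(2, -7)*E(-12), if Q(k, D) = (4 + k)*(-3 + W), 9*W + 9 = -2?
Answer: -3490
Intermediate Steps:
W = -11/9 (W = -1 + (⅑)*(-2) = -1 - 2/9 = -11/9 ≈ -1.2222)
Q(k, D) = -152/9 - 38*k/9 (Q(k, D) = (4 + k)*(-3 - 11/9) = (4 + k)*(-38/9) = -152/9 - 38*k/9)
E(G) = G + G² (E(G) = G² + G = G + G²)
-146 + Q(2, -7)*E(-12) = -146 + (-152/9 - 38/9*2)*(-12*(1 - 12)) = -146 + (-152/9 - 76/9)*(-12*(-11)) = -146 - 76/3*132 = -146 - 3344 = -3490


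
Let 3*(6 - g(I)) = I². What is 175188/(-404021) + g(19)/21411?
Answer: -11391430007/25951480893 ≈ -0.43895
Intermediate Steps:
g(I) = 6 - I²/3
175188/(-404021) + g(19)/21411 = 175188/(-404021) + (6 - ⅓*19²)/21411 = 175188*(-1/404021) + (6 - ⅓*361)*(1/21411) = -175188/404021 + (6 - 361/3)*(1/21411) = -175188/404021 - 343/3*1/21411 = -175188/404021 - 343/64233 = -11391430007/25951480893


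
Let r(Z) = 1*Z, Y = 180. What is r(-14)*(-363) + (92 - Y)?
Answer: 4994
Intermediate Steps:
r(Z) = Z
r(-14)*(-363) + (92 - Y) = -14*(-363) + (92 - 1*180) = 5082 + (92 - 180) = 5082 - 88 = 4994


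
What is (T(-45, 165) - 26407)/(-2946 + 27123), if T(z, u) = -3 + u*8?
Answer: -25090/24177 ≈ -1.0378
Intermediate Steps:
T(z, u) = -3 + 8*u
(T(-45, 165) - 26407)/(-2946 + 27123) = ((-3 + 8*165) - 26407)/(-2946 + 27123) = ((-3 + 1320) - 26407)/24177 = (1317 - 26407)*(1/24177) = -25090*1/24177 = -25090/24177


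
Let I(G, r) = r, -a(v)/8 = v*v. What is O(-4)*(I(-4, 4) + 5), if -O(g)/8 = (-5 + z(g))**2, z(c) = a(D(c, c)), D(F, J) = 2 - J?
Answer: -6181128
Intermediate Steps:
a(v) = -8*v**2 (a(v) = -8*v*v = -8*v**2)
z(c) = -8*(2 - c)**2
O(g) = -8*(-5 - 8*(-2 + g)**2)**2
O(-4)*(I(-4, 4) + 5) = (-8*(5 + 8*(-2 - 4)**2)**2)*(4 + 5) = -8*(5 + 8*(-6)**2)**2*9 = -8*(5 + 8*36)**2*9 = -8*(5 + 288)**2*9 = -8*293**2*9 = -8*85849*9 = -686792*9 = -6181128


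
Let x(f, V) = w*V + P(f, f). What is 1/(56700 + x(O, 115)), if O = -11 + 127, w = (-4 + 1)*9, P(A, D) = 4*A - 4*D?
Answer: 1/53595 ≈ 1.8658e-5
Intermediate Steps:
P(A, D) = -4*D + 4*A
w = -27 (w = -3*9 = -27)
O = 116
x(f, V) = -27*V (x(f, V) = -27*V + (-4*f + 4*f) = -27*V + 0 = -27*V)
1/(56700 + x(O, 115)) = 1/(56700 - 27*115) = 1/(56700 - 3105) = 1/53595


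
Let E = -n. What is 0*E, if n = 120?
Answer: 0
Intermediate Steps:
E = -120 (E = -1*120 = -120)
0*E = 0*(-120) = 0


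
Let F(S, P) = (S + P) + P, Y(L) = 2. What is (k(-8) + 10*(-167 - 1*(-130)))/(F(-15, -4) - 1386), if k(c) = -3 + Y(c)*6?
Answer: 361/1409 ≈ 0.25621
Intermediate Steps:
F(S, P) = S + 2*P (F(S, P) = (P + S) + P = S + 2*P)
k(c) = 9 (k(c) = -3 + 2*6 = -3 + 12 = 9)
(k(-8) + 10*(-167 - 1*(-130)))/(F(-15, -4) - 1386) = (9 + 10*(-167 - 1*(-130)))/((-15 + 2*(-4)) - 1386) = (9 + 10*(-167 + 130))/((-15 - 8) - 1386) = (9 + 10*(-37))/(-23 - 1386) = (9 - 370)/(-1409) = -361*(-1/1409) = 361/1409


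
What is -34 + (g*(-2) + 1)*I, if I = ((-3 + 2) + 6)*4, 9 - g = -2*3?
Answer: -614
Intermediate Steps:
g = 15 (g = 9 - (-2)*3 = 9 - 1*(-6) = 9 + 6 = 15)
I = 20 (I = (-1 + 6)*4 = 5*4 = 20)
-34 + (g*(-2) + 1)*I = -34 + (15*(-2) + 1)*20 = -34 + (-30 + 1)*20 = -34 - 29*20 = -34 - 580 = -614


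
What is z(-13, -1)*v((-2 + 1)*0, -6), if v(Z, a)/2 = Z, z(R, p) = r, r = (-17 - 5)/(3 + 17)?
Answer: 0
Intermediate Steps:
r = -11/10 (r = -22/20 = -22*1/20 = -11/10 ≈ -1.1000)
z(R, p) = -11/10
v(Z, a) = 2*Z
z(-13, -1)*v((-2 + 1)*0, -6) = -11*(-2 + 1)*0/5 = -11*(-1*0)/5 = -11*0/5 = -11/10*0 = 0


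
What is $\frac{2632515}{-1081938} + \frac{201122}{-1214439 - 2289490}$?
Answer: $- \frac{22008734699}{8836908938} \approx -2.4905$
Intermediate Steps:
$\frac{2632515}{-1081938} + \frac{201122}{-1214439 - 2289490} = 2632515 \left(- \frac{1}{1081938}\right) + \frac{201122}{-3503929} = - \frac{877505}{360646} + 201122 \left(- \frac{1}{3503929}\right) = - \frac{877505}{360646} - \frac{201122}{3503929} = - \frac{22008734699}{8836908938}$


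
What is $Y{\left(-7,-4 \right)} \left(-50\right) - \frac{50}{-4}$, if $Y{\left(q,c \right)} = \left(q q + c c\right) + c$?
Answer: $- \frac{6075}{2} \approx -3037.5$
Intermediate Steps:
$Y{\left(q,c \right)} = c + c^{2} + q^{2}$ ($Y{\left(q,c \right)} = \left(q^{2} + c^{2}\right) + c = \left(c^{2} + q^{2}\right) + c = c + c^{2} + q^{2}$)
$Y{\left(-7,-4 \right)} \left(-50\right) - \frac{50}{-4} = \left(-4 + \left(-4\right)^{2} + \left(-7\right)^{2}\right) \left(-50\right) - \frac{50}{-4} = \left(-4 + 16 + 49\right) \left(-50\right) - - \frac{25}{2} = 61 \left(-50\right) + \frac{25}{2} = -3050 + \frac{25}{2} = - \frac{6075}{2}$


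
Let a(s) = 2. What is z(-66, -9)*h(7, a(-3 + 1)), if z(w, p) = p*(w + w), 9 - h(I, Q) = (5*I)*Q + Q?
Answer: -74844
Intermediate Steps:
h(I, Q) = 9 - Q - 5*I*Q (h(I, Q) = 9 - ((5*I)*Q + Q) = 9 - (5*I*Q + Q) = 9 - (Q + 5*I*Q) = 9 + (-Q - 5*I*Q) = 9 - Q - 5*I*Q)
z(w, p) = 2*p*w (z(w, p) = p*(2*w) = 2*p*w)
z(-66, -9)*h(7, a(-3 + 1)) = (2*(-9)*(-66))*(9 - 1*2 - 5*7*2) = 1188*(9 - 2 - 70) = 1188*(-63) = -74844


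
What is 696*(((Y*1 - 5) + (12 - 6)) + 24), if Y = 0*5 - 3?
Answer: 15312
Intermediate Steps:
Y = -3 (Y = 0 - 3 = -3)
696*(((Y*1 - 5) + (12 - 6)) + 24) = 696*(((-3*1 - 5) + (12 - 6)) + 24) = 696*(((-3 - 5) + 6) + 24) = 696*((-8 + 6) + 24) = 696*(-2 + 24) = 696*22 = 15312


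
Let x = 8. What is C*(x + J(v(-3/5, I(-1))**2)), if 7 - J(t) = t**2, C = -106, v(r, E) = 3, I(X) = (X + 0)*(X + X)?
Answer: 6996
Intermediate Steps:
I(X) = 2*X**2 (I(X) = X*(2*X) = 2*X**2)
J(t) = 7 - t**2
C*(x + J(v(-3/5, I(-1))**2)) = -106*(8 + (7 - (3**2)**2)) = -106*(8 + (7 - 1*9**2)) = -106*(8 + (7 - 1*81)) = -106*(8 + (7 - 81)) = -106*(8 - 74) = -106*(-66) = 6996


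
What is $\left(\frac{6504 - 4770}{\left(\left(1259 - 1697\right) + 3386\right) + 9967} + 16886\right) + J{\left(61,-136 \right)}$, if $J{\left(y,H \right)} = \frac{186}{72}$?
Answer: $\frac{96941239}{5740} \approx 16889.0$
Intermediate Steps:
$J{\left(y,H \right)} = \frac{31}{12}$ ($J{\left(y,H \right)} = 186 \cdot \frac{1}{72} = \frac{31}{12}$)
$\left(\frac{6504 - 4770}{\left(\left(1259 - 1697\right) + 3386\right) + 9967} + 16886\right) + J{\left(61,-136 \right)} = \left(\frac{6504 - 4770}{\left(\left(1259 - 1697\right) + 3386\right) + 9967} + 16886\right) + \frac{31}{12} = \left(\frac{1734}{\left(\left(1259 - 1697\right) + 3386\right) + 9967} + 16886\right) + \frac{31}{12} = \left(\frac{1734}{\left(-438 + 3386\right) + 9967} + 16886\right) + \frac{31}{12} = \left(\frac{1734}{2948 + 9967} + 16886\right) + \frac{31}{12} = \left(\frac{1734}{12915} + 16886\right) + \frac{31}{12} = \left(1734 \cdot \frac{1}{12915} + 16886\right) + \frac{31}{12} = \left(\frac{578}{4305} + 16886\right) + \frac{31}{12} = \frac{72694808}{4305} + \frac{31}{12} = \frac{96941239}{5740}$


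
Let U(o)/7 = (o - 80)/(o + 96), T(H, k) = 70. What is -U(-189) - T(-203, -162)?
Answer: -8393/93 ≈ -90.247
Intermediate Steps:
U(o) = 7*(-80 + o)/(96 + o) (U(o) = 7*((o - 80)/(o + 96)) = 7*((-80 + o)/(96 + o)) = 7*(-80 + o)/(96 + o))
-U(-189) - T(-203, -162) = -7*(-80 - 189)/(96 - 189) - 1*70 = -7*(-269)/(-93) - 70 = -7*(-1)*(-269)/93 - 70 = -1*1883/93 - 70 = -1883/93 - 70 = -8393/93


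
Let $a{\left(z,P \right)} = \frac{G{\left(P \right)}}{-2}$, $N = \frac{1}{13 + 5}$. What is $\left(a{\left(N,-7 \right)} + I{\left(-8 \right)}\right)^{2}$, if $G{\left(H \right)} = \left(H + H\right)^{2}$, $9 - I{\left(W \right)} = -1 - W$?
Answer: $9216$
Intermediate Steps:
$I{\left(W \right)} = 10 + W$ ($I{\left(W \right)} = 9 - \left(-1 - W\right) = 9 + \left(1 + W\right) = 10 + W$)
$G{\left(H \right)} = 4 H^{2}$ ($G{\left(H \right)} = \left(2 H\right)^{2} = 4 H^{2}$)
$N = \frac{1}{18} \approx 0.055556$
$a{\left(z,P \right)} = - 2 P^{2}$ ($a{\left(z,P \right)} = \frac{4 P^{2}}{-2} = 4 P^{2} \left(- \frac{1}{2}\right) = - 2 P^{2}$)
$\left(a{\left(N,-7 \right)} + I{\left(-8 \right)}\right)^{2} = \left(- 2 \left(-7\right)^{2} + \left(10 - 8\right)\right)^{2} = \left(\left(-2\right) 49 + 2\right)^{2} = \left(-98 + 2\right)^{2} = \left(-96\right)^{2} = 9216$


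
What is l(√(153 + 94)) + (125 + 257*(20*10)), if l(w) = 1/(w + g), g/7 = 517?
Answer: 674818497469/13096914 - √247/13096914 ≈ 51525.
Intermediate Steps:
g = 3619 (g = 7*517 = 3619)
l(w) = 1/(3619 + w) (l(w) = 1/(w + 3619) = 1/(3619 + w))
l(√(153 + 94)) + (125 + 257*(20*10)) = 1/(3619 + √(153 + 94)) + (125 + 257*(20*10)) = 1/(3619 + √247) + (125 + 257*200) = 1/(3619 + √247) + (125 + 51400) = 1/(3619 + √247) + 51525 = 51525 + 1/(3619 + √247)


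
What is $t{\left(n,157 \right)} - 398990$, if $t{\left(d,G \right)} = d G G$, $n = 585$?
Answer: $14020675$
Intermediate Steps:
$t{\left(d,G \right)} = d G^{2}$ ($t{\left(d,G \right)} = G d G = d G^{2}$)
$t{\left(n,157 \right)} - 398990 = 585 \cdot 157^{2} - 398990 = 585 \cdot 24649 - 398990 = 14419665 - 398990 = 14020675$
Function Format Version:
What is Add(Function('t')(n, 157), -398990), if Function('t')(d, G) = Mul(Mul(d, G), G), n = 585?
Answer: 14020675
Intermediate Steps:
Function('t')(d, G) = Mul(d, Pow(G, 2)) (Function('t')(d, G) = Mul(Mul(G, d), G) = Mul(d, Pow(G, 2)))
Add(Function('t')(n, 157), -398990) = Add(Mul(585, Pow(157, 2)), -398990) = Add(Mul(585, 24649), -398990) = Add(14419665, -398990) = 14020675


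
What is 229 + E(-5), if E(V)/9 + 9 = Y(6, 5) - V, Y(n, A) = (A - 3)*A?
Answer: 283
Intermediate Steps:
Y(n, A) = A*(-3 + A) (Y(n, A) = (-3 + A)*A = A*(-3 + A))
E(V) = 9 - 9*V (E(V) = -81 + 9*(5*(-3 + 5) - V) = -81 + 9*(5*2 - V) = -81 + 9*(10 - V) = -81 + (90 - 9*V) = 9 - 9*V)
229 + E(-5) = 229 + (9 - 9*(-5)) = 229 + (9 + 45) = 229 + 54 = 283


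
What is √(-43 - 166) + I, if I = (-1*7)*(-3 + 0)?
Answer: 21 + I*√209 ≈ 21.0 + 14.457*I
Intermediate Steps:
I = 21 (I = -7*(-3) = 21)
√(-43 - 166) + I = √(-43 - 166) + 21 = √(-209) + 21 = I*√209 + 21 = 21 + I*√209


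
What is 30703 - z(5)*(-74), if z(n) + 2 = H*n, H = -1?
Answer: 30185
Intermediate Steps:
z(n) = -2 - n
30703 - z(5)*(-74) = 30703 - (-2 - 1*5)*(-74) = 30703 - (-2 - 5)*(-74) = 30703 - (-7)*(-74) = 30703 - 1*518 = 30703 - 518 = 30185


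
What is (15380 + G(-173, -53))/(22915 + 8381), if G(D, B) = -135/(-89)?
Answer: 1368955/2785344 ≈ 0.49149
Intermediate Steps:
G(D, B) = 135/89 (G(D, B) = -135*(-1/89) = 135/89)
(15380 + G(-173, -53))/(22915 + 8381) = (15380 + 135/89)/(22915 + 8381) = (1368955/89)/31296 = (1368955/89)*(1/31296) = 1368955/2785344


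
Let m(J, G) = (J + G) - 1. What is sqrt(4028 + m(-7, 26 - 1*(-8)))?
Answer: sqrt(4054) ≈ 63.671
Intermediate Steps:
m(J, G) = -1 + G + J (m(J, G) = (G + J) - 1 = -1 + G + J)
sqrt(4028 + m(-7, 26 - 1*(-8))) = sqrt(4028 + (-1 + (26 - 1*(-8)) - 7)) = sqrt(4028 + (-1 + (26 + 8) - 7)) = sqrt(4028 + (-1 + 34 - 7)) = sqrt(4028 + 26) = sqrt(4054)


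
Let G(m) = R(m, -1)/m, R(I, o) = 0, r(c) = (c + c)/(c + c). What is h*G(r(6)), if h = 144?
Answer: 0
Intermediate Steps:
r(c) = 1 (r(c) = (2*c)/((2*c)) = (2*c)*(1/(2*c)) = 1)
G(m) = 0 (G(m) = 0/m = 0)
h*G(r(6)) = 144*0 = 0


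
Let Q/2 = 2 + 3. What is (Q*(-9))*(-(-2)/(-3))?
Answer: 60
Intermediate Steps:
Q = 10 (Q = 2*(2 + 3) = 2*5 = 10)
(Q*(-9))*(-(-2)/(-3)) = (10*(-9))*(-(-2)/(-3)) = -(-180)*(-1*(-⅓)) = -(-180)/3 = -90*(-⅔) = 60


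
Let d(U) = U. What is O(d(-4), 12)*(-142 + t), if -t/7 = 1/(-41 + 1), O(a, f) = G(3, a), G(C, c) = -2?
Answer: 5673/20 ≈ 283.65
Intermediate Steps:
O(a, f) = -2
t = 7/40 (t = -7/(-41 + 1) = -7/(-40) = -7*(-1/40) = 7/40 ≈ 0.17500)
O(d(-4), 12)*(-142 + t) = -2*(-142 + 7/40) = -2*(-5673/40) = 5673/20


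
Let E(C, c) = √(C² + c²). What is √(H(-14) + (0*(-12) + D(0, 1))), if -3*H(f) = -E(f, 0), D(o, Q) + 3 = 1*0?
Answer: √15/3 ≈ 1.2910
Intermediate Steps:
D(o, Q) = -3 (D(o, Q) = -3 + 1*0 = -3 + 0 = -3)
H(f) = √(f²)/3 (H(f) = -(-1)*√(f² + 0²)/3 = -(-1)*√(f² + 0)/3 = -(-1)*√(f²)/3 = √(f²)/3)
√(H(-14) + (0*(-12) + D(0, 1))) = √(√((-14)²)/3 + (0*(-12) - 3)) = √(√196/3 + (0 - 3)) = √((⅓)*14 - 3) = √(14/3 - 3) = √(5/3) = √15/3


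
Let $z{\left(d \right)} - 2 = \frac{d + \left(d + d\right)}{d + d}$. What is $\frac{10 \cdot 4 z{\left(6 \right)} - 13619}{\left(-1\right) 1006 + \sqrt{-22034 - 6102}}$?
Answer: $\frac{2259979}{173362} + \frac{4493 i \sqrt{7034}}{173362} \approx 13.036 + 2.1736 i$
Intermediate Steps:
$z{\left(d \right)} = \frac{7}{2}$ ($z{\left(d \right)} = 2 + \frac{d + \left(d + d\right)}{d + d} = 2 + \frac{d + 2 d}{2 d} = 2 + 3 d \frac{1}{2 d} = 2 + \frac{3}{2} = \frac{7}{2}$)
$\frac{10 \cdot 4 z{\left(6 \right)} - 13619}{\left(-1\right) 1006 + \sqrt{-22034 - 6102}} = \frac{10 \cdot 4 \cdot \frac{7}{2} - 13619}{\left(-1\right) 1006 + \sqrt{-22034 - 6102}} = \frac{40 \cdot \frac{7}{2} - 13619}{-1006 + \sqrt{-28136}} = \frac{140 - 13619}{-1006 + 2 i \sqrt{7034}} = - \frac{13479}{-1006 + 2 i \sqrt{7034}}$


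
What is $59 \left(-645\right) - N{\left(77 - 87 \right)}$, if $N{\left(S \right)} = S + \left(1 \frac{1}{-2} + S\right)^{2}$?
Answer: $- \frac{152621}{4} \approx -38155.0$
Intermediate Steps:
$N{\left(S \right)} = S + \left(- \frac{1}{2} + S\right)^{2}$ ($N{\left(S \right)} = S + \left(1 \left(- \frac{1}{2}\right) + S\right)^{2} = S + \left(- \frac{1}{2} + S\right)^{2}$)
$59 \left(-645\right) - N{\left(77 - 87 \right)} = 59 \left(-645\right) - \left(\frac{1}{4} + \left(77 - 87\right)^{2}\right) = -38055 - \left(\frac{1}{4} + \left(-10\right)^{2}\right) = -38055 - \left(\frac{1}{4} + 100\right) = -38055 - \frac{401}{4} = - \frac{152621}{4}$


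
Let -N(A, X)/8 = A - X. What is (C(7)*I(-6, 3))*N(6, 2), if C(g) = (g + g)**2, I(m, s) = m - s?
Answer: 56448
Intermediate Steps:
N(A, X) = -8*A + 8*X (N(A, X) = -8*(A - X) = -8*A + 8*X)
C(g) = 4*g**2 (C(g) = (2*g)**2 = 4*g**2)
(C(7)*I(-6, 3))*N(6, 2) = ((4*7**2)*(-6 - 1*3))*(-8*6 + 8*2) = ((4*49)*(-6 - 3))*(-48 + 16) = (196*(-9))*(-32) = -1764*(-32) = 56448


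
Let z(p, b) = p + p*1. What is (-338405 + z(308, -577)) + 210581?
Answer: -127208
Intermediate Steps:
z(p, b) = 2*p (z(p, b) = p + p = 2*p)
(-338405 + z(308, -577)) + 210581 = (-338405 + 2*308) + 210581 = (-338405 + 616) + 210581 = -337789 + 210581 = -127208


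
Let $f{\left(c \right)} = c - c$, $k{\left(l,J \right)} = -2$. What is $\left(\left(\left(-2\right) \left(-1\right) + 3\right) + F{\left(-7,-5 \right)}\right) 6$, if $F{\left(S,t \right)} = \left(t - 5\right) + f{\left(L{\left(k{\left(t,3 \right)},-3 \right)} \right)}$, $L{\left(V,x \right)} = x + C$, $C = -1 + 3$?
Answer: $-30$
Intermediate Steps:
$C = 2$
$L{\left(V,x \right)} = 2 + x$ ($L{\left(V,x \right)} = x + 2 = 2 + x$)
$f{\left(c \right)} = 0$
$F{\left(S,t \right)} = -5 + t$ ($F{\left(S,t \right)} = \left(t - 5\right) + 0 = \left(-5 + t\right) + 0 = -5 + t$)
$\left(\left(\left(-2\right) \left(-1\right) + 3\right) + F{\left(-7,-5 \right)}\right) 6 = \left(\left(\left(-2\right) \left(-1\right) + 3\right) - 10\right) 6 = \left(\left(2 + 3\right) - 10\right) 6 = \left(5 - 10\right) 6 = \left(-5\right) 6 = -30$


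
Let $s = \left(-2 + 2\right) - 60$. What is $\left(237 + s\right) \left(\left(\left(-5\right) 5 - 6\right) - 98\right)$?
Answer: $-22833$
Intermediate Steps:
$s = -60$ ($s = 0 - 60 = -60$)
$\left(237 + s\right) \left(\left(\left(-5\right) 5 - 6\right) - 98\right) = \left(237 - 60\right) \left(\left(\left(-5\right) 5 - 6\right) - 98\right) = 177 \left(\left(-25 - 6\right) - 98\right) = 177 \left(-31 - 98\right) = 177 \left(-129\right) = -22833$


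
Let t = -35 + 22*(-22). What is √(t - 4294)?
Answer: I*√4813 ≈ 69.376*I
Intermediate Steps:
t = -519 (t = -35 - 484 = -519)
√(t - 4294) = √(-519 - 4294) = √(-4813) = I*√4813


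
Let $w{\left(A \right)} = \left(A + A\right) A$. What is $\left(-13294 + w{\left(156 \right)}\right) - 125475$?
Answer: $-90097$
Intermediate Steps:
$w{\left(A \right)} = 2 A^{2}$ ($w{\left(A \right)} = 2 A A = 2 A^{2}$)
$\left(-13294 + w{\left(156 \right)}\right) - 125475 = \left(-13294 + 2 \cdot 156^{2}\right) - 125475 = \left(-13294 + 2 \cdot 24336\right) - 125475 = \left(-13294 + 48672\right) - 125475 = 35378 - 125475 = -90097$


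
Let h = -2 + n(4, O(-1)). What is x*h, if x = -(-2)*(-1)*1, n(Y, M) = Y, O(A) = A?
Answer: -4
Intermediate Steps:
x = -2 (x = -2*1*1 = -2*1 = -2)
h = 2 (h = -2 + 4 = 2)
x*h = -2*2 = -4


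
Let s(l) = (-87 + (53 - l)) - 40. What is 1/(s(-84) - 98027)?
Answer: -1/98017 ≈ -1.0202e-5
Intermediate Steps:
s(l) = -74 - l (s(l) = (-34 - l) - 40 = -74 - l)
1/(s(-84) - 98027) = 1/((-74 - 1*(-84)) - 98027) = 1/((-74 + 84) - 98027) = 1/(10 - 98027) = 1/(-98017) = -1/98017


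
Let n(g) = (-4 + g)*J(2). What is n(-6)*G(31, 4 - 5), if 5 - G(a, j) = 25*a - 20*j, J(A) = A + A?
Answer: 31600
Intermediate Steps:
J(A) = 2*A
n(g) = -16 + 4*g (n(g) = (-4 + g)*(2*2) = (-4 + g)*4 = -16 + 4*g)
G(a, j) = 5 - 25*a + 20*j (G(a, j) = 5 - (25*a - 20*j) = 5 - (-20*j + 25*a) = 5 + (-25*a + 20*j) = 5 - 25*a + 20*j)
n(-6)*G(31, 4 - 5) = (-16 + 4*(-6))*(5 - 25*31 + 20*(4 - 5)) = (-16 - 24)*(5 - 775 + 20*(-1)) = -40*(5 - 775 - 20) = -40*(-790) = 31600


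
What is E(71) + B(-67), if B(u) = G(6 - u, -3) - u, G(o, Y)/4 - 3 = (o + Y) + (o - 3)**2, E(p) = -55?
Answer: 19904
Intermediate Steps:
G(o, Y) = 12 + 4*Y + 4*o + 4*(-3 + o)**2 (G(o, Y) = 12 + 4*((o + Y) + (o - 3)**2) = 12 + 4*((Y + o) + (-3 + o)**2) = 12 + 4*(Y + o + (-3 + o)**2) = 12 + (4*Y + 4*o + 4*(-3 + o)**2) = 12 + 4*Y + 4*o + 4*(-3 + o)**2)
B(u) = 24 - 5*u + 4*(3 - u)**2 (B(u) = (12 + 4*(-3) + 4*(6 - u) + 4*(-3 + (6 - u))**2) - u = (12 - 12 + (24 - 4*u) + 4*(3 - u)**2) - u = (24 - 4*u + 4*(3 - u)**2) - u = 24 - 5*u + 4*(3 - u)**2)
E(71) + B(-67) = -55 + (60 - 29*(-67) + 4*(-67)**2) = -55 + (60 + 1943 + 4*4489) = -55 + (60 + 1943 + 17956) = -55 + 19959 = 19904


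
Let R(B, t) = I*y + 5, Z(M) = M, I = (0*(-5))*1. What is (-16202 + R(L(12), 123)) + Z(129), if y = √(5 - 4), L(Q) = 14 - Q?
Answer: -16068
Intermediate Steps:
I = 0 (I = 0*1 = 0)
y = 1 (y = √1 = 1)
R(B, t) = 5 (R(B, t) = 0*1 + 5 = 0 + 5 = 5)
(-16202 + R(L(12), 123)) + Z(129) = (-16202 + 5) + 129 = -16197 + 129 = -16068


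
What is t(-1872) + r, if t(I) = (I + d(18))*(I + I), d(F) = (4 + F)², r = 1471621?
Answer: 6668293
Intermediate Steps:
t(I) = 2*I*(484 + I) (t(I) = (I + (4 + 18)²)*(I + I) = (I + 22²)*(2*I) = (I + 484)*(2*I) = (484 + I)*(2*I) = 2*I*(484 + I))
t(-1872) + r = 2*(-1872)*(484 - 1872) + 1471621 = 2*(-1872)*(-1388) + 1471621 = 5196672 + 1471621 = 6668293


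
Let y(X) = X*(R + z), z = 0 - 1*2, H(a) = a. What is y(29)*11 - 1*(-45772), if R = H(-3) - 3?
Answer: 43220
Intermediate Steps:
R = -6 (R = -3 - 3 = -6)
z = -2 (z = 0 - 2 = -2)
y(X) = -8*X (y(X) = X*(-6 - 2) = X*(-8) = -8*X)
y(29)*11 - 1*(-45772) = -8*29*11 - 1*(-45772) = -232*11 + 45772 = -2552 + 45772 = 43220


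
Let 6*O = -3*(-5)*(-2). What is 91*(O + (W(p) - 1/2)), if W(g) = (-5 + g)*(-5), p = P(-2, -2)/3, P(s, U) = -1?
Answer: 11557/6 ≈ 1926.2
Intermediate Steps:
O = -5 (O = (-3*(-5)*(-2))/6 = (15*(-2))/6 = (1/6)*(-30) = -5)
p = -1/3 ≈ -0.33333
W(g) = 25 - 5*g
91*(O + (W(p) - 1/2)) = 91*(-5 + ((25 - 5*(-1/3)) - 1/2)) = 91*(-5 + ((25 + 5/3) - 1*1/2)) = 91*(-5 + (80/3 - 1/2)) = 91*(-5 + 157/6) = 91*(127/6) = 11557/6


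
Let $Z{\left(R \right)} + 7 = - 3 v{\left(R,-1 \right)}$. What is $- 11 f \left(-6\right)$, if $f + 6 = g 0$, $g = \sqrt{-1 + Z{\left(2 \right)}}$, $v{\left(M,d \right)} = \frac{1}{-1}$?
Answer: $-396$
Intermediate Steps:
$v{\left(M,d \right)} = -1$
$Z{\left(R \right)} = -4$ ($Z{\left(R \right)} = -7 - -3 = -7 + 3 = -4$)
$g = i \sqrt{5}$ ($g = \sqrt{-1 - 4} = \sqrt{-5} = i \sqrt{5} \approx 2.2361 i$)
$f = -6$ ($f = -6 + i \sqrt{5} \cdot 0 = -6 + 0 = -6$)
$- 11 f \left(-6\right) = \left(-11\right) \left(-6\right) \left(-6\right) = 66 \left(-6\right) = -396$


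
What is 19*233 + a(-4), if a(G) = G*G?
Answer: 4443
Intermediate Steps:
a(G) = G²
19*233 + a(-4) = 19*233 + (-4)² = 4427 + 16 = 4443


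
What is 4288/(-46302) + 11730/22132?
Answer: 112055111/256188966 ≈ 0.43739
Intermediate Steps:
4288/(-46302) + 11730/22132 = 4288*(-1/46302) + 11730*(1/22132) = -2144/23151 + 5865/11066 = 112055111/256188966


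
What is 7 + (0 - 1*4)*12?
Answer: -41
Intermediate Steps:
7 + (0 - 1*4)*12 = 7 + (0 - 4)*12 = 7 - 4*12 = 7 - 48 = -41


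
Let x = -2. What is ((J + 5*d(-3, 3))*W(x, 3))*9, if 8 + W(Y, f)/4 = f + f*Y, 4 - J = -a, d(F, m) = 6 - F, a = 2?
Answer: -20196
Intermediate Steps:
J = 6 (J = 4 - (-1)*2 = 4 - 1*(-2) = 4 + 2 = 6)
W(Y, f) = -32 + 4*f + 4*Y*f (W(Y, f) = -32 + 4*(f + f*Y) = -32 + 4*(f + Y*f) = -32 + (4*f + 4*Y*f) = -32 + 4*f + 4*Y*f)
((J + 5*d(-3, 3))*W(x, 3))*9 = ((6 + 5*(6 - 1*(-3)))*(-32 + 4*3 + 4*(-2)*3))*9 = ((6 + 5*(6 + 3))*(-32 + 12 - 24))*9 = ((6 + 5*9)*(-44))*9 = ((6 + 45)*(-44))*9 = (51*(-44))*9 = -2244*9 = -20196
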